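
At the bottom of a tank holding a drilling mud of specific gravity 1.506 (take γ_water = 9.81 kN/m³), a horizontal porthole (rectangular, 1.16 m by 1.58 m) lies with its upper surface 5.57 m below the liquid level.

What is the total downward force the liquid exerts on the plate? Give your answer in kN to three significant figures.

F ≈ 151 kN

γ = 1.506 × 9.81 = 14.77386 kN/m³.
The plate is horizontal, so pressure is uniform at p = γ·h = 14.77386 × 5.57 = 82.2904 kN/m².
A = 1.16 × 1.58 = 1.8328 m².
F = p·A = 82.2904 × 1.8328 = 150.822 kN.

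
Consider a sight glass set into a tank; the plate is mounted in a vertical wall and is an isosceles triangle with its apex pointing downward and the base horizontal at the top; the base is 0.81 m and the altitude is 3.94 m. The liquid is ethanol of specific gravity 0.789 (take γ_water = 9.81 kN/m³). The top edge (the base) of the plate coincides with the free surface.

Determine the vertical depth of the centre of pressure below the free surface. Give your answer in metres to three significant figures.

γ = 0.789 × 9.81 = 7.74009 kN/m³.
With the apex down, the centroid sits h/3 = 3.94/3 = 1.31333 m below the base (the top edge), so the centroid depth is h_c = 1.31333 m.
A = ½ × 0.81 × 3.94 = 1.5957 m².
Resultant F = γ·h_c·A = 7.74009 × 1.31333 × 1.5957 = 16.2208 kN.
I_c = b·h³/36 = 0.81 × 3.94³/36 = 1.37617 m⁴.
Centre of pressure: y_p = y_c + I_c/(y_c·A) = 1.31333 + 1.37617/(1.31333 × 1.5957) = 1.31333 + 0.65667 = 1.97 m along the plane.

h_p = 1.97 m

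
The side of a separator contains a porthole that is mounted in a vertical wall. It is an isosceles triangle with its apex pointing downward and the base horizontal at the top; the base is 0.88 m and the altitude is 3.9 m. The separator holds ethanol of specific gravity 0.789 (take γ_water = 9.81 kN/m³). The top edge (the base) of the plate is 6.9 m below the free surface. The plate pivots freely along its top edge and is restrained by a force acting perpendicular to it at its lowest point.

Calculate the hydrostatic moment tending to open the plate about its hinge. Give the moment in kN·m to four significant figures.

γ = 0.789 × 9.81 = 7.74009 kN/m³.
With the apex down, the centroid sits h/3 = 3.9/3 = 1.3 m below the base (the top edge), so the centroid depth is h_c = 6.9 + 1.3 = 8.2 m.
A = ½ × 0.88 × 3.9 = 1.716 m².
Resultant F = γ·h_c·A = 7.74009 × 8.2 × 1.716 = 108.912 kN.
I_c = b·h³/36 = 0.88 × 3.9³/36 = 1.45002 m⁴.
Centre of pressure: y_p = y_c + I_c/(y_c·A) = 8.2 + 1.45002/(8.2 × 1.716) = 8.2 + 0.103049 = 8.30305 m along the plane.
The resultant acts 1.3 + 0.103049 = 1.40305 m (along the plate) below the hinge at the top edge, so the moment about the hinge is M = F × 1.40305 = 108.912 × 1.40305 = 152.809 kN·m.

M ≈ 152.8 kN·m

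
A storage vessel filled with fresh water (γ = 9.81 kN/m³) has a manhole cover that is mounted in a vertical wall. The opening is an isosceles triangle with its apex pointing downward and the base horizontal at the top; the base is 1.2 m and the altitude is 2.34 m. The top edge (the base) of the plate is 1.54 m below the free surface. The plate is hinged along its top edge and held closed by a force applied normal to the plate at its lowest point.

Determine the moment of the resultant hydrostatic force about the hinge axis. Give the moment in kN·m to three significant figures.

γ = 9.81 kN/m³.
With the apex down, the centroid sits h/3 = 2.34/3 = 0.78 m below the base (the top edge), so the centroid depth is h_c = 1.54 + 0.78 = 2.32 m.
A = ½ × 1.2 × 2.34 = 1.404 m².
Resultant F = γ·h_c·A = 9.81 × 2.32 × 1.404 = 31.9539 kN.
I_c = b·h³/36 = 1.2 × 2.34³/36 = 0.427097 m⁴.
Centre of pressure: y_p = y_c + I_c/(y_c·A) = 2.32 + 0.427097/(2.32 × 1.404) = 2.32 + 0.131121 = 2.45112 m along the plane.
The resultant acts 0.78 + 0.131121 = 0.911121 m (along the plate) below the hinge at the top edge, so the moment about the hinge is M = F × 0.911121 = 31.9539 × 0.911121 = 29.1139 kN·m.

M ≈ 29.1 kN·m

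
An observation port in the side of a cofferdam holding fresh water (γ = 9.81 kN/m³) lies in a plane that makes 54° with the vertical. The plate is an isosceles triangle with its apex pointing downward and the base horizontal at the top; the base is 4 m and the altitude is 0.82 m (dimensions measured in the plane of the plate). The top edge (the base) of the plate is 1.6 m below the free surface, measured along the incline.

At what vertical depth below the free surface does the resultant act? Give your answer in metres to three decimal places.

h_p = 1.113 m

γ = 9.81 kN/m³.
The plate makes 54° with the vertical, i.e. θ = 90° − 54° = 36° to the horizontal. Measuring y along the incline from the free-surface line, vertical depth h = y·sinθ with sinθ = 0.587785.
With the apex down, the centroid sits h/3 = 0.82/3 = 0.273333 m below the base (the top edge), so y_c = 1.6 + 0.273333 = 1.87333 m and h_c = 1.87333 × 0.587785 = 1.10112 m.
A = ½ × 4 × 0.82 = 1.64 m².
Resultant F = γ·h_c·A = 9.81 × 1.10112 × 1.64 = 17.7153 kN.
I_c = b·h³/36 = 4 × 0.82³/36 = 0.0612631 m⁴.
Centre of pressure: y_p = y_c + I_c/(y_c·A) = 1.87333 + 0.0612631/(1.87333 × 1.64) = 1.87333 + 0.0199407 = 1.89327 m along the plane.
Vertically, h_p = y_p·sinθ = 1.89327 × 0.587785 = 1.11284 m.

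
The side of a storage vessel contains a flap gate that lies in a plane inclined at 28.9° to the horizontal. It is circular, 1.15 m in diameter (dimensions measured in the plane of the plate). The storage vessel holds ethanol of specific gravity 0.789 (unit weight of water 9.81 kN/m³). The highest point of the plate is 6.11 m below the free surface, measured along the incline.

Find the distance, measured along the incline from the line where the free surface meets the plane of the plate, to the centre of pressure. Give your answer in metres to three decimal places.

γ = 0.789 × 9.81 = 7.74009 kN/m³.
Let θ = 28.9° be the plate's angle to the horizontal; measure y along the incline from where the plane meets the free surface. Vertical depth h = y·sinθ with sinθ = 0.483282.
The centroid is at the centre, 0.575 m below the top of the plate, so y_c = 6.11 + 0.575 = 6.685 m and h_c = 6.685 × 0.483282 = 3.23074 m.
A = π(0.575)² = 1.03869 m².
Resultant F = γ·h_c·A = 7.74009 × 3.23074 × 1.03869 = 25.9737 kN.
I_c = πr⁴/4 = π × 0.575⁴/4 = 0.0858541 m⁴.
Centre of pressure: y_p = y_c + I_c/(y_c·A) = 6.685 + 0.0858541/(6.685 × 1.03869) = 6.685 + 0.0123644 = 6.69736 m along the plane.

y_p = 6.697 m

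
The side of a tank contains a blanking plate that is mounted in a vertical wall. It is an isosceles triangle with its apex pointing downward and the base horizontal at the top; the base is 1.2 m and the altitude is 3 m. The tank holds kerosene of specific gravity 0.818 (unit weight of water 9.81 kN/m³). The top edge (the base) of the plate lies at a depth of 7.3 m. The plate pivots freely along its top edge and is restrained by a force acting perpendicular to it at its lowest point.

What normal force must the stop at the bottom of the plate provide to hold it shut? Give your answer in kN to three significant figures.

γ = 0.818 × 9.81 = 8.02458 kN/m³.
With the apex down, the centroid sits h/3 = 3/3 = 1 m below the base (the top edge), so the centroid depth is h_c = 7.3 + 1 = 8.3 m.
A = ½ × 1.2 × 3 = 1.8 m².
Resultant F = γ·h_c·A = 8.02458 × 8.3 × 1.8 = 119.887 kN.
I_c = b·h³/36 = 1.2 × 3³/36 = 0.9 m⁴.
Centre of pressure: y_p = y_c + I_c/(y_c·A) = 8.3 + 0.9/(8.3 × 1.8) = 8.3 + 0.060241 = 8.36024 m along the plane.
The resultant acts 1 + 0.060241 = 1.06024 m (along the plate) below the hinge at the top edge, so the moment about the hinge is M = F × 1.06024 = 119.887 × 1.06024 = 127.109 kN·m.
A normal force at the bottom, 3 m from the hinge, must supply this moment: P = 127.109/3 = 42.3697 kN.

P ≈ 42.4 kN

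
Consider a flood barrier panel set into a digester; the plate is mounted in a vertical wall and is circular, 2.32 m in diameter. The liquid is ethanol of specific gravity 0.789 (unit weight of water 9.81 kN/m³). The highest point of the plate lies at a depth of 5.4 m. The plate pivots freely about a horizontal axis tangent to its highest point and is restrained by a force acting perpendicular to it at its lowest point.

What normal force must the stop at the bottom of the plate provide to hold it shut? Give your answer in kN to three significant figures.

P ≈ 112 kN

γ = 0.789 × 9.81 = 7.74009 kN/m³.
The centroid is at the centre, 1.16 m below the top of the plate, so the centroid depth is h_c = 5.4 + 1.16 = 6.56 m.
A = π(1.16)² = 4.22733 m².
Resultant F = γ·h_c·A = 7.74009 × 6.56 × 4.22733 = 214.643 kN.
I_c = πr⁴/4 = π × 1.16⁴/4 = 1.42207 m⁴.
Centre of pressure: y_p = y_c + I_c/(y_c·A) = 6.56 + 1.42207/(6.56 × 4.22733) = 6.56 + 0.0512804 = 6.61128 m along the plane.
The resultant acts 1.16 + 0.0512804 = 1.21128 m (along the plate) below the hinge at the top edge, so the moment about the hinge is M = F × 1.21128 = 214.643 × 1.21128 = 259.993 kN·m.
A normal force at the bottom, 2.32 m from the hinge, must supply this moment: P = 259.993/2.32 = 112.066 kN.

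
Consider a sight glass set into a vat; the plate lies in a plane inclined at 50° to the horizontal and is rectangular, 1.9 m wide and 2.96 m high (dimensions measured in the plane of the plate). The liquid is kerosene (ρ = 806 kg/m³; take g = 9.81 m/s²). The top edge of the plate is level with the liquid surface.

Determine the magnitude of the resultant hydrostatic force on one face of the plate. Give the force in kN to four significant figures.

γ = ρg = 806 × 9.81 / 1000 = 7.90686 kN/m³.
Let θ = 50° be the plate's angle to the horizontal; measure y along the incline from where the plane meets the free surface. Vertical depth h = y·sinθ with sinθ = 0.766044.
The centroid lies 2.96/2 = 1.48 m below the top edge, so y_c = 1.48 m and h_c = 1.48 × 0.766044 = 1.13375 m.
A = 1.9 × 2.96 = 5.624 m².
Resultant F = γ·h_c·A = 7.90686 × 1.13375 × 5.624 = 50.4158 kN.

F ≈ 50.42 kN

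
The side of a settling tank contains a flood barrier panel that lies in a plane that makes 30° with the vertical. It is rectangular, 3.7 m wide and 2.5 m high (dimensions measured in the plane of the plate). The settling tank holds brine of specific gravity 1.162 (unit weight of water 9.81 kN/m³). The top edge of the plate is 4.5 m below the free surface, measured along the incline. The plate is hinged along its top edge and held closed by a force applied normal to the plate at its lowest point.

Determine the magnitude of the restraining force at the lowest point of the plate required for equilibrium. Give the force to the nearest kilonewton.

γ = 1.162 × 9.81 = 11.39922 kN/m³.
The plate makes 30° with the vertical, i.e. θ = 90° − 30° = 60° to the horizontal. Measuring y along the incline from the free-surface line, vertical depth h = y·sinθ with sinθ = 0.866025.
The centroid lies 2.5/2 = 1.25 m below the top edge, so y_c = 4.5 + 1.25 = 5.75 m and h_c = 5.75 × 0.866025 = 4.97964 m.
A = 3.7 × 2.5 = 9.25 m².
Resultant F = γ·h_c·A = 11.39922 × 4.97964 × 9.25 = 525.067 kN.
I_c = b·h³/12 = 3.7 × 2.5³/12 = 4.81771 m⁴.
Centre of pressure: y_p = y_c + I_c/(y_c·A) = 5.75 + 4.81771/(5.75 × 9.25) = 5.75 + 0.0905797 = 5.84058 m along the plane.
The resultant acts 1.25 + 0.0905797 = 1.34058 m (along the plate) below the hinge at the top edge, so the moment about the hinge is M = F × 1.34058 = 525.067 × 1.34058 = 703.894 kN·m.
A normal force at the bottom, 2.5 m from the hinge, must supply this moment: P = 703.894/2.5 = 281.558 kN.

P ≈ 282 kN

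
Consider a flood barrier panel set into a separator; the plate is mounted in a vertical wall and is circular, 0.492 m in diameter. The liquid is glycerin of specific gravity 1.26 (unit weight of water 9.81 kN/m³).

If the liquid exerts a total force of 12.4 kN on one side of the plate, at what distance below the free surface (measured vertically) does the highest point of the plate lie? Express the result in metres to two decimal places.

γ = 1.26 × 9.81 = 12.3606 kN/m³.
A = π(0.246)² = 0.190117 m².
From F = γ·h_c·A, the centroid depth is h_c = 12.4/(12.3606 × 0.190117) = 5.27669 m.
The centroid is at the centre, 0.246 m below the top of the plate, so the highest point sits at h_top = 5.27669 − 0.246 = 5.03069 m below the surface.

d_top ≈ 5.03 m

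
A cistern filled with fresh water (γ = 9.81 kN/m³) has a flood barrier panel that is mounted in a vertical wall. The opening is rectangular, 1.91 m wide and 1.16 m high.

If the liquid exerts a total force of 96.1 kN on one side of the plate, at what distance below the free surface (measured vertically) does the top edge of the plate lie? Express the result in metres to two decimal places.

γ = 9.81 kN/m³.
A = 1.91 × 1.16 = 2.2156 m².
From F = γ·h_c·A, the centroid depth is h_c = 96.1/(9.81 × 2.2156) = 4.42143 m.
The centroid lies 1.16/2 = 0.58 m below the top edge, so the top edge sits at h_top = 4.42143 − 0.58 = 3.84143 m below the surface.

d_top ≈ 3.84 m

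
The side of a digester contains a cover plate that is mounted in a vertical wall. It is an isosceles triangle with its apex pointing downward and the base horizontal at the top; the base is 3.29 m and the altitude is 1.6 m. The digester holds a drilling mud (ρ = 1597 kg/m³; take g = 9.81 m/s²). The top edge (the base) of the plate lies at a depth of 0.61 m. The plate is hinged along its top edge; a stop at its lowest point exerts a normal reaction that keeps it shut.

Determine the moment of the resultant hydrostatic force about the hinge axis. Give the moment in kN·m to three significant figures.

M ≈ 31.0 kN·m

γ = ρg = 1597 × 9.81 / 1000 = 15.66657 kN/m³.
With the apex down, the centroid sits h/3 = 1.6/3 = 0.533333 m below the base (the top edge), so the centroid depth is h_c = 0.61 + 0.533333 = 1.14333 m.
A = ½ × 3.29 × 1.6 = 2.632 m².
Resultant F = γ·h_c·A = 15.66657 × 1.14333 × 2.632 = 47.1445 kN.
I_c = b·h³/36 = 3.29 × 1.6³/36 = 0.374329 m⁴.
Centre of pressure: y_p = y_c + I_c/(y_c·A) = 1.14333 + 0.374329/(1.14333 × 2.632) = 1.14333 + 0.124393 = 1.26772 m along the plane.
The resultant acts 0.533333 + 0.124393 = 0.657726 m (along the plate) below the hinge at the top edge, so the moment about the hinge is M = F × 0.657726 = 47.1445 × 0.657726 = 31.0082 kN·m.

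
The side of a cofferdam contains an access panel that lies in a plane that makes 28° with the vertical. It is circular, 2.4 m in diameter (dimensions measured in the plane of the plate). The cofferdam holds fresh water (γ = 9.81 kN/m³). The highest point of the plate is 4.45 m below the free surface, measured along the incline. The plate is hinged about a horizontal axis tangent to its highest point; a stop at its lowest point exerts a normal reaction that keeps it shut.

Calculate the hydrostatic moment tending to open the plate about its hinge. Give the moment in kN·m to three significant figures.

γ = 9.81 kN/m³.
The plate makes 28° with the vertical, i.e. θ = 90° − 28° = 62° to the horizontal. Measuring y along the incline from the free-surface line, vertical depth h = y·sinθ with sinθ = 0.882948.
The centroid is at the centre, 1.2 m below the top of the plate, so y_c = 4.45 + 1.2 = 5.65 m and h_c = 5.65 × 0.882948 = 4.98866 m.
A = π(1.2)² = 4.52389 m².
Resultant F = γ·h_c·A = 9.81 × 4.98866 × 4.52389 = 221.394 kN.
I_c = πr⁴/4 = π × 1.2⁴/4 = 1.6286 m⁴.
Centre of pressure: y_p = y_c + I_c/(y_c·A) = 5.65 + 1.6286/(5.65 × 4.52389) = 5.65 + 0.0637168 = 5.71372 m along the plane.
The resultant acts 1.2 + 0.0637168 = 1.26372 m (along the plate) below the hinge at the top edge, so the moment about the hinge is M = F × 1.26372 = 221.394 × 1.26372 = 279.78 kN·m.

M ≈ 280 kN·m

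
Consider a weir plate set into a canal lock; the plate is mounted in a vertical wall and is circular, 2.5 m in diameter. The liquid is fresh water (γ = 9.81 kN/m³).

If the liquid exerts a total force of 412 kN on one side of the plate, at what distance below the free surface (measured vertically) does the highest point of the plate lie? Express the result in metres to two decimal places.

d_top ≈ 7.31 m

γ = 9.81 kN/m³.
A = π(1.25)² = 4.90874 m².
From F = γ·h_c·A, the centroid depth is h_c = 412/(9.81 × 4.90874) = 8.55575 m.
The centroid is at the centre, 1.25 m below the top of the plate, so the highest point sits at h_top = 8.55575 − 1.25 = 7.30575 m below the surface.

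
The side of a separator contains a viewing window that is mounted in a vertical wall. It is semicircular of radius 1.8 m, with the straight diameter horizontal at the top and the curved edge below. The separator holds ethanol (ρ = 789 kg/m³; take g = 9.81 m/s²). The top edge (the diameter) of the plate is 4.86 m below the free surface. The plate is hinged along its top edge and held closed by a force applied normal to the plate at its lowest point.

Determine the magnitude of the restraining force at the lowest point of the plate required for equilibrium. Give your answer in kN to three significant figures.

γ = ρg = 789 × 9.81 / 1000 = 7.74009 kN/m³.
The centroid of a semicircle lies 4r/(3π) = 0.763944 m from the diameter, here below the top edge, so the centroid depth is h_c = 4.86 + 0.763944 = 5.62394 m.
A = πr²/2 = π × 1.8²/2 = 5.08938 m².
Resultant F = γ·h_c·A = 7.74009 × 5.62394 × 5.08938 = 221.54 kN.
I_c = (π/8 − 8/(9π))·r⁴ = 0.109757 × 1.8⁴ = 1.15219 m⁴.
Centre of pressure: y_p = y_c + I_c/(y_c·A) = 5.62394 + 1.15219/(5.62394 × 5.08938) = 5.62394 + 0.0402549 = 5.66419 m along the plane.
The resultant acts 0.763944 + 0.0402549 = 0.804199 m (along the plate) below the hinge at the top edge, so the moment about the hinge is M = F × 0.804199 = 221.54 × 0.804199 = 178.162 kN·m.
A normal force at the bottom, 1.8 m from the hinge, must supply this moment: P = 178.162/1.8 = 98.9789 kN.

P ≈ 99.0 kN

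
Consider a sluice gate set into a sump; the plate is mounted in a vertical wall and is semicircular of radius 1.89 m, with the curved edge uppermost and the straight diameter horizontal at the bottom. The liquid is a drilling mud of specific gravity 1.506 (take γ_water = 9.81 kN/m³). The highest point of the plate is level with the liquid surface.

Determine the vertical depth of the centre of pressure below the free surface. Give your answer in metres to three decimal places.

γ = 1.506 × 9.81 = 14.77386 kN/m³.
The centroid lies 4r/(3π) = 0.802141 m above the diameter, so r − 4r/(3π) = 1.89 − 0.802141 = 1.08786 m below the topmost point, so the centroid depth is h_c = 1.08786 m.
A = πr²/2 = π × 1.89²/2 = 5.61104 m².
Resultant F = γ·h_c·A = 14.77386 × 1.08786 × 5.61104 = 90.18 kN.
I_c = (π/8 − 8/(9π))·r⁴ = 0.109757 × 1.89⁴ = 1.40049 m⁴.
Centre of pressure: y_p = y_c + I_c/(y_c·A) = 1.08786 + 1.40049/(1.08786 × 5.61104) = 1.08786 + 0.229437 = 1.3173 m along the plane.

h_p = 1.317 m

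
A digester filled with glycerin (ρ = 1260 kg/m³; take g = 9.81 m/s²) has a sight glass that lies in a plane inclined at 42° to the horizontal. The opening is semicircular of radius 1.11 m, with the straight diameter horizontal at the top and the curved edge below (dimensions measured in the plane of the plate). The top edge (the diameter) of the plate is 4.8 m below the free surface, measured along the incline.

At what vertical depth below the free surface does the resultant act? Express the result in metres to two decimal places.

h_p = 3.54 m

γ = ρg = 1260 × 9.81 / 1000 = 12.3606 kN/m³.
Let θ = 42° be the plate's angle to the horizontal; measure y along the incline from where the plane meets the free surface. Vertical depth h = y·sinθ with sinθ = 0.669131.
The centroid of a semicircle lies 4r/(3π) = 0.471099 m from the diameter, here below the top edge, so y_c = 4.8 + 0.471099 = 5.2711 m and h_c = 5.2711 × 0.669131 = 3.52706 m.
A = πr²/2 = π × 1.11²/2 = 1.93538 m².
Resultant F = γ·h_c·A = 12.3606 × 3.52706 × 1.93538 = 84.3759 kN.
I_c = (π/8 − 8/(9π))·r⁴ = 0.109757 × 1.11⁴ = 0.166619 m⁴.
Centre of pressure: y_p = y_c + I_c/(y_c·A) = 5.2711 + 0.166619/(5.2711 × 1.93538) = 5.2711 + 0.0163327 = 5.28743 m along the plane.
Vertically, h_p = y_p·sinθ = 5.28743 × 0.669131 = 3.53798 m.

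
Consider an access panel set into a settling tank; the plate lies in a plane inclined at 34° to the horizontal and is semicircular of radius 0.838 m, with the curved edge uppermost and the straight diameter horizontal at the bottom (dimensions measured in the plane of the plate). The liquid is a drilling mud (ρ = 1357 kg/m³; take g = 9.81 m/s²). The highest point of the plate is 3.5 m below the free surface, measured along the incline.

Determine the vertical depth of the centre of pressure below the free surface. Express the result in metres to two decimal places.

γ = ρg = 1357 × 9.81 / 1000 = 13.31217 kN/m³.
Let θ = 34° be the plate's angle to the horizontal; measure y along the incline from where the plane meets the free surface. Vertical depth h = y·sinθ with sinθ = 0.559193.
The centroid lies 4r/(3π) = 0.355658 m above the diameter, so r − 4r/(3π) = 0.838 − 0.355658 = 0.482342 m below the topmost point, so y_c = 3.5 + 0.482342 = 3.98234 m and h_c = 3.98234 × 0.559193 = 2.2269 m.
A = πr²/2 = π × 0.838²/2 = 1.10308 m².
Resultant F = γ·h_c·A = 13.31217 × 2.2269 × 1.10308 = 32.7007 kN.
I_c = (π/8 − 8/(9π))·r⁴ = 0.109757 × 0.838⁴ = 0.0541263 m⁴.
Centre of pressure: y_p = y_c + I_c/(y_c·A) = 3.98234 + 0.0541263/(3.98234 × 1.10308) = 3.98234 + 0.0123215 = 3.99466 m along the plane.
Vertically, h_p = y_p·sinθ = 3.99466 × 0.559193 = 2.23379 m.

h_p = 2.23 m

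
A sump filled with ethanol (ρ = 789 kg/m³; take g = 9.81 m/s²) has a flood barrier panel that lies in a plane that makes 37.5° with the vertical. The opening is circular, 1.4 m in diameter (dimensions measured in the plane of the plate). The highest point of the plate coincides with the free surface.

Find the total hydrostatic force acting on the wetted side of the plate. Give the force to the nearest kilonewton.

γ = ρg = 789 × 9.81 / 1000 = 7.74009 kN/m³.
The plate makes 37.5° with the vertical, i.e. θ = 90° − 37.5° = 52.5° to the horizontal. Measuring y along the incline from the free-surface line, vertical depth h = y·sinθ with sinθ = 0.793353.
The centroid is at the centre, 0.7 m below the top of the plate, so y_c = 0.7 m and h_c = 0.7 × 0.793353 = 0.555347 m.
A = π(0.7)² = 1.53938 m².
Resultant F = γ·h_c·A = 7.74009 × 0.555347 × 1.53938 = 6.61693 kN.

F ≈ 7 kN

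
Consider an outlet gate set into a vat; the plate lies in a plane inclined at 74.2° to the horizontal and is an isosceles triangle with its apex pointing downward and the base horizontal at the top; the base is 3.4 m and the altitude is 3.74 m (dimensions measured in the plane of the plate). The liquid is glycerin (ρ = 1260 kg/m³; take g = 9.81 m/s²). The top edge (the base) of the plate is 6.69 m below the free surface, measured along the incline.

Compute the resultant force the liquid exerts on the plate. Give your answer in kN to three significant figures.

γ = ρg = 1260 × 9.81 / 1000 = 12.3606 kN/m³.
Let θ = 74.2° be the plate's angle to the horizontal; measure y along the incline from where the plane meets the free surface. Vertical depth h = y·sinθ with sinθ = 0.962218.
With the apex down, the centroid sits h/3 = 3.74/3 = 1.24667 m below the base (the top edge), so y_c = 6.69 + 1.24667 = 7.93667 m and h_c = 7.93667 × 0.962218 = 7.63681 m.
A = ½ × 3.4 × 3.74 = 6.358 m².
Resultant F = γ·h_c·A = 12.3606 × 7.63681 × 6.358 = 600.167 kN.

F ≈ 600 kN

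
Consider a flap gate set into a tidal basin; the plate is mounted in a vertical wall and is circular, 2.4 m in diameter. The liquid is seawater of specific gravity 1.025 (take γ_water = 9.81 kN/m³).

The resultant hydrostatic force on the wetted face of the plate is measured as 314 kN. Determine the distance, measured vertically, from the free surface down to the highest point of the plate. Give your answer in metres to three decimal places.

γ = 1.025 × 9.81 = 10.05525 kN/m³.
A = π(1.2)² = 4.52389 m².
From F = γ·h_c·A, the centroid depth is h_c = 314/(10.05525 × 4.52389) = 6.90279 m.
The centroid is at the centre, 1.2 m below the top of the plate, so the highest point sits at h_top = 6.90279 − 1.2 = 5.70279 m below the surface.

d_top ≈ 5.703 m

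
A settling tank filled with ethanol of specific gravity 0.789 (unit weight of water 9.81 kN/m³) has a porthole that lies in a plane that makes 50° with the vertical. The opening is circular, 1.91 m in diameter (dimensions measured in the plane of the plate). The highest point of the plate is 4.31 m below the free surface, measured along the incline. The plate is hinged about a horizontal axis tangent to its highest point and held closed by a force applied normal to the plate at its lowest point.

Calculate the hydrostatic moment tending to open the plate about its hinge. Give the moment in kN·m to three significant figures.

γ = 0.789 × 9.81 = 7.74009 kN/m³.
The plate makes 50° with the vertical, i.e. θ = 90° − 50° = 40° to the horizontal. Measuring y along the incline from the free-surface line, vertical depth h = y·sinθ with sinθ = 0.642788.
The centroid is at the centre, 0.955 m below the top of the plate, so y_c = 4.31 + 0.955 = 5.265 m and h_c = 5.265 × 0.642788 = 3.38428 m.
A = π(0.955)² = 2.86521 m².
Resultant F = γ·h_c·A = 7.74009 × 3.38428 × 2.86521 = 75.0531 kN.
I_c = πr⁴/4 = π × 0.955⁴/4 = 0.653286 m⁴.
Centre of pressure: y_p = y_c + I_c/(y_c·A) = 5.265 + 0.653286/(5.265 × 2.86521) = 5.265 + 0.043306 = 5.30831 m along the plane.
The resultant acts 0.955 + 0.043306 = 0.998306 m (along the plate) below the hinge at the top edge, so the moment about the hinge is M = F × 0.998306 = 75.0531 × 0.998306 = 74.926 kN·m.

M ≈ 74.9 kN·m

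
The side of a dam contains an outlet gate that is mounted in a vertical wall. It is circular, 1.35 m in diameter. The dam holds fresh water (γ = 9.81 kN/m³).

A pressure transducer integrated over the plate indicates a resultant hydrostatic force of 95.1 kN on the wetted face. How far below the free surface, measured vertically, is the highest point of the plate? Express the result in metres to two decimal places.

γ = 9.81 kN/m³.
A = π(0.675)² = 1.43139 m².
From F = γ·h_c·A, the centroid depth is h_c = 95.1/(9.81 × 1.43139) = 6.77257 m.
The centroid is at the centre, 0.675 m below the top of the plate, so the highest point sits at h_top = 6.77257 − 0.675 = 6.09757 m below the surface.

d_top ≈ 6.10 m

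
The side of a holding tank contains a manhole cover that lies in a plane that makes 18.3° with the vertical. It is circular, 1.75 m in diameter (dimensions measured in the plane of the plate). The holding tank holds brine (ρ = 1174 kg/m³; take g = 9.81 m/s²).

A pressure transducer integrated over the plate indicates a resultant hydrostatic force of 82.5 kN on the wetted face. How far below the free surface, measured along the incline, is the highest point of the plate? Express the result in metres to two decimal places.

y_top ≈ 2.26 m

γ = ρg = 1174 × 9.81 / 1000 = 11.51694 kN/m³.
A = π(0.875)² = 2.40528 m².
From F = γ·h_c·A, the centroid depth is h_c = 82.5/(11.51694 × 2.40528) = 2.97818 m.
The plate makes 18.3° with the vertical, i.e. θ = 90° − 18.3° = 71.7° to the horizontal. Measuring y along the incline from the free-surface line, vertical depth h = y·sinθ with sinθ = 0.949425.
Along the incline, y_c = h_c/sinθ = 2.97818/0.949425 = 3.13682 m.
The centroid is at the centre, 0.875 m below the top of the plate, so the highest point sits at y_top = 3.13682 − 0.875 = 2.26182 m along the incline.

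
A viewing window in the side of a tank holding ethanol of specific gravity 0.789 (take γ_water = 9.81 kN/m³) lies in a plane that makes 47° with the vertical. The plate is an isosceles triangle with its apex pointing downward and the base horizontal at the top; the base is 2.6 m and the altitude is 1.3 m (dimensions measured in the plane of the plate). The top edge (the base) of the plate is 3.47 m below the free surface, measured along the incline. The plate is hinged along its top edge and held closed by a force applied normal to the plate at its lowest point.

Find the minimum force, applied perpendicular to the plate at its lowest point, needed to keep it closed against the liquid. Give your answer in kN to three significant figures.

P ≈ 12.3 kN

γ = 0.789 × 9.81 = 7.74009 kN/m³.
The plate makes 47° with the vertical, i.e. θ = 90° − 47° = 43° to the horizontal. Measuring y along the incline from the free-surface line, vertical depth h = y·sinθ with sinθ = 0.681998.
With the apex down, the centroid sits h/3 = 1.3/3 = 0.433333 m below the base (the top edge), so y_c = 3.47 + 0.433333 = 3.90333 m and h_c = 3.90333 × 0.681998 = 2.66206 m.
A = ½ × 2.6 × 1.3 = 1.69 m².
Resultant F = γ·h_c·A = 7.74009 × 2.66206 × 1.69 = 34.8217 kN.
I_c = b·h³/36 = 2.6 × 1.3³/36 = 0.158672 m⁴.
Centre of pressure: y_p = y_c + I_c/(y_c·A) = 3.90333 + 0.158672/(3.90333 × 1.69) = 3.90333 + 0.0240535 = 3.92738 m along the plane.
The resultant acts 0.433333 + 0.0240535 = 0.457387 m (along the plate) below the hinge at the top edge, so the moment about the hinge is M = F × 0.457387 = 34.8217 × 0.457387 = 15.927 kN·m.
A normal force at the bottom, 1.3 m from the hinge, must supply this moment: P = 15.927/1.3 = 12.2515 kN.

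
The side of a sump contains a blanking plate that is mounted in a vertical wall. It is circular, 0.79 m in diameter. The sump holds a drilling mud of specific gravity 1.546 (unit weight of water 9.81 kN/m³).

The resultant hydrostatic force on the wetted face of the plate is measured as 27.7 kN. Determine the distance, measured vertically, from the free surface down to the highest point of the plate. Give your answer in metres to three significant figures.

d_top ≈ 3.33 m

γ = 1.546 × 9.81 = 15.16626 kN/m³.
A = π(0.395)² = 0.490167 m².
From F = γ·h_c·A, the centroid depth is h_c = 27.7/(15.16626 × 0.490167) = 3.72612 m.
The centroid is at the centre, 0.395 m below the top of the plate, so the highest point sits at h_top = 3.72612 − 0.395 = 3.33112 m below the surface.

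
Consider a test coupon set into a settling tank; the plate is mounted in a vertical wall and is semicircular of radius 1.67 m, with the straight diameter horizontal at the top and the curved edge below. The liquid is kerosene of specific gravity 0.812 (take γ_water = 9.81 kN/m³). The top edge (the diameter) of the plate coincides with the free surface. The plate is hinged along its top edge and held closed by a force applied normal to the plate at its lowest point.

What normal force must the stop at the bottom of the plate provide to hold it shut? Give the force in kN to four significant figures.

γ = 0.812 × 9.81 = 7.96572 kN/m³.
The centroid of a semicircle lies 4r/(3π) = 0.70877 m from the diameter, here below the top edge, so the centroid depth is h_c = 0.70877 m.
A = πr²/2 = π × 1.67²/2 = 4.38079 m².
Resultant F = γ·h_c·A = 7.96572 × 0.70877 × 4.38079 = 24.7333 kN.
I_c = (π/8 − 8/(9π))·r⁴ = 0.109757 × 1.67⁴ = 0.853686 m⁴.
Centre of pressure: y_p = y_c + I_c/(y_c·A) = 0.70877 + 0.853686/(0.70877 × 4.38079) = 0.70877 + 0.274942 = 0.983712 m along the plane.
The resultant acts 0.70877 + 0.274942 = 0.983712 m (along the plate) below the hinge at the top edge, so the moment about the hinge is M = F × 0.983712 = 24.7333 × 0.983712 = 24.3304 kN·m.
A normal force at the bottom, 1.67 m from the hinge, must supply this moment: P = 24.3304/1.67 = 14.5691 kN.

P ≈ 14.57 kN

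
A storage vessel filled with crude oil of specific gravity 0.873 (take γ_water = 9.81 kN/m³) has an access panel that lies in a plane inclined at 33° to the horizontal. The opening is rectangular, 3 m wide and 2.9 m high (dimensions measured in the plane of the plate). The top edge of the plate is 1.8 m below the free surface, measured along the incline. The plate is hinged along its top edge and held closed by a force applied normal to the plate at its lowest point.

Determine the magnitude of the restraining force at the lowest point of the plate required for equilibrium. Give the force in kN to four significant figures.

γ = 0.873 × 9.81 = 8.56413 kN/m³.
Let θ = 33° be the plate's angle to the horizontal; measure y along the incline from where the plane meets the free surface. Vertical depth h = y·sinθ with sinθ = 0.544639.
The centroid lies 2.9/2 = 1.45 m below the top edge, so y_c = 1.8 + 1.45 = 3.25 m and h_c = 3.25 × 0.544639 = 1.77008 m.
A = 3 × 2.9 = 8.7 m².
Resultant F = γ·h_c·A = 8.56413 × 1.77008 × 8.7 = 131.885 kN.
I_c = b·h³/12 = 3 × 2.9³/12 = 6.09725 m⁴.
Centre of pressure: y_p = y_c + I_c/(y_c·A) = 3.25 + 6.09725/(3.25 × 8.7) = 3.25 + 0.215641 = 3.46564 m along the plane.
The resultant acts 1.45 + 0.215641 = 1.66564 m (along the plate) below the hinge at the top edge, so the moment about the hinge is M = F × 1.66564 = 131.885 × 1.66564 = 219.673 kN·m.
A normal force at the bottom, 2.9 m from the hinge, must supply this moment: P = 219.673/2.9 = 75.7493 kN.

P ≈ 75.75 kN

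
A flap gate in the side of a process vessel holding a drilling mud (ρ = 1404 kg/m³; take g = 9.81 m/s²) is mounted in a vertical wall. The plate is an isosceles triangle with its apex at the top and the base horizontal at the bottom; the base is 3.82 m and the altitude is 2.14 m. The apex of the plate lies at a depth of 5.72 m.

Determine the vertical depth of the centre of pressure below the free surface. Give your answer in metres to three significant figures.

γ = ρg = 1404 × 9.81 / 1000 = 13.77324 kN/m³.
With the apex up, the centroid sits 2h/3 = 2 × 2.14/3 = 1.42667 m below the apex, so the centroid depth is h_c = 5.72 + 1.42667 = 7.14667 m.
A = ½ × 3.82 × 2.14 = 4.0874 m².
Resultant F = γ·h_c·A = 13.77324 × 7.14667 × 4.0874 = 402.334 kN.
I_c = b·h³/36 = 3.82 × 2.14³/36 = 1.03993 m⁴.
Centre of pressure: y_p = y_c + I_c/(y_c·A) = 7.14667 + 1.03993/(7.14667 × 4.0874) = 7.14667 + 0.0356003 = 7.18227 m along the plane.

h_p = 7.18 m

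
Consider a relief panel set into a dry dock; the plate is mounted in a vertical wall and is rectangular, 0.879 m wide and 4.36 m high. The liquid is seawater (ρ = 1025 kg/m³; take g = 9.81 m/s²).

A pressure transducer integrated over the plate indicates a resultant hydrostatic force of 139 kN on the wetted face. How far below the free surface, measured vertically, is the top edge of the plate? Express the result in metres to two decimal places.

γ = ρg = 1025 × 9.81 / 1000 = 10.05525 kN/m³.
A = 0.879 × 4.36 = 3.83244 m².
From F = γ·h_c·A, the centroid depth is h_c = 139/(10.05525 × 3.83244) = 3.607 m.
The centroid lies 4.36/2 = 2.18 m below the top edge, so the top edge sits at h_top = 3.607 − 2.18 = 1.427 m below the surface.

d_top ≈ 1.43 m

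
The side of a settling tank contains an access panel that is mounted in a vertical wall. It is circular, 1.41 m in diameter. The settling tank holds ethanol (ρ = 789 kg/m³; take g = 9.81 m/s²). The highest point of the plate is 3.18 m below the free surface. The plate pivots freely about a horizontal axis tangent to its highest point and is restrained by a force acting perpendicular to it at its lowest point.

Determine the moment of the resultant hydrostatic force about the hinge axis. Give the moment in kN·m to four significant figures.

γ = ρg = 789 × 9.81 / 1000 = 7.74009 kN/m³.
The centroid is at the centre, 0.705 m below the top of the plate, so the centroid depth is h_c = 3.18 + 0.705 = 3.885 m.
A = π(0.705)² = 1.56145 m².
Resultant F = γ·h_c·A = 7.74009 × 3.885 × 1.56145 = 46.9532 kN.
I_c = πr⁴/4 = π × 0.705⁴/4 = 0.19402 m⁴.
Centre of pressure: y_p = y_c + I_c/(y_c·A) = 3.885 + 0.19402/(3.885 × 1.56145) = 3.885 + 0.0319836 = 3.91698 m along the plane.
The resultant acts 0.705 + 0.0319836 = 0.736984 m (along the plate) below the hinge at the top edge, so the moment about the hinge is M = F × 0.736984 = 46.9532 × 0.736984 = 34.6038 kN·m.

M ≈ 34.60 kN·m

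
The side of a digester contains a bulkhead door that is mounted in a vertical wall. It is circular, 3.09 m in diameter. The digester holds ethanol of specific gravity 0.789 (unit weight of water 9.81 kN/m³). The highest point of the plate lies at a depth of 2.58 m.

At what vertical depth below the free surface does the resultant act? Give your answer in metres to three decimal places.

γ = 0.789 × 9.81 = 7.74009 kN/m³.
The centroid is at the centre, 1.545 m below the top of the plate, so the centroid depth is h_c = 2.58 + 1.545 = 4.125 m.
A = π(1.545)² = 7.49906 m².
Resultant F = γ·h_c·A = 7.74009 × 4.125 × 7.49906 = 239.429 kN.
I_c = πr⁴/4 = π × 1.545⁴/4 = 4.47511 m⁴.
Centre of pressure: y_p = y_c + I_c/(y_c·A) = 4.125 + 4.47511/(4.125 × 7.49906) = 4.125 + 0.144668 = 4.26967 m along the plane.

h_p = 4.270 m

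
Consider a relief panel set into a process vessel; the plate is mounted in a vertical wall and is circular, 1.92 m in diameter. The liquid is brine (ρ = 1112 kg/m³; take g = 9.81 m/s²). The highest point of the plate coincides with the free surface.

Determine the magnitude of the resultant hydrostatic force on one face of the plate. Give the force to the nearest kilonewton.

γ = ρg = 1112 × 9.81 / 1000 = 10.90872 kN/m³.
The centroid is at the centre, 0.96 m below the top of the plate, so the centroid depth is h_c = 0.96 m.
A = π(0.96)² = 2.89529 m².
Resultant F = γ·h_c·A = 10.90872 × 0.96 × 2.89529 = 30.3206 kN.

F ≈ 30 kN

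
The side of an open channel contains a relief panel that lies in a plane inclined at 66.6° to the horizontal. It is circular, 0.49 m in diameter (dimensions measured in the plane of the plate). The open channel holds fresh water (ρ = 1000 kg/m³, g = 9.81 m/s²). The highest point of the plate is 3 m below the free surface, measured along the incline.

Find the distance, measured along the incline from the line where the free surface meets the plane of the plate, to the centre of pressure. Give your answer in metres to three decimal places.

y_p = 3.250 m

γ = ρg = 1000 × 9.81 = 9810 N/m³ = 9.81 kN/m³.
Let θ = 66.6° be the plate's angle to the horizontal; measure y along the incline from where the plane meets the free surface. Vertical depth h = y·sinθ with sinθ = 0.917755.
The centroid is at the centre, 0.245 m below the top of the plate, so y_c = 3 + 0.245 = 3.245 m and h_c = 3.245 × 0.917755 = 2.97811 m.
A = π(0.245)² = 0.188574 m².
Resultant F = γ·h_c·A = 9.81 × 2.97811 × 0.188574 = 5.50924 kN.
I_c = πr⁴/4 = π × 0.245⁴/4 = 0.00282979 m⁴.
Centre of pressure: y_p = y_c + I_c/(y_c·A) = 3.245 + 0.00282979/(3.245 × 0.188574) = 3.245 + 0.00462442 = 3.24962 m along the plane.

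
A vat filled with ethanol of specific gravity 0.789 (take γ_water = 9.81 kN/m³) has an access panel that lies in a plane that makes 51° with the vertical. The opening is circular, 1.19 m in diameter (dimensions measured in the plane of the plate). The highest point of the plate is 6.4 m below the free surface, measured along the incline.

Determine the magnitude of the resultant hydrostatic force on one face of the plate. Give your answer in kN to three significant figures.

F ≈ 37.9 kN

γ = 0.789 × 9.81 = 7.74009 kN/m³.
The plate makes 51° with the vertical, i.e. θ = 90° − 51° = 39° to the horizontal. Measuring y along the incline from the free-surface line, vertical depth h = y·sinθ with sinθ = 0.629320.
The centroid is at the centre, 0.595 m below the top of the plate, so y_c = 6.4 + 0.595 = 6.995 m and h_c = 6.995 × 0.629320 = 4.40209 m.
A = π(0.595)² = 1.1122 m².
Resultant F = γ·h_c·A = 7.74009 × 4.40209 × 1.1122 = 37.8955 kN.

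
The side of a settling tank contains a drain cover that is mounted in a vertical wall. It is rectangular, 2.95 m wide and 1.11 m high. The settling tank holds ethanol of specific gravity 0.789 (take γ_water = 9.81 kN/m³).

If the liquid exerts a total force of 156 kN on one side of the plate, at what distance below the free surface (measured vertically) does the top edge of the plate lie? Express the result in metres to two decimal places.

γ = 0.789 × 9.81 = 7.74009 kN/m³.
A = 2.95 × 1.11 = 3.2745 m².
From F = γ·h_c·A, the centroid depth is h_c = 156/(7.74009 × 3.2745) = 6.15508 m.
The centroid lies 1.11/2 = 0.555 m below the top edge, so the top edge sits at h_top = 6.15508 − 0.555 = 5.60008 m below the surface.

d_top ≈ 5.60 m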